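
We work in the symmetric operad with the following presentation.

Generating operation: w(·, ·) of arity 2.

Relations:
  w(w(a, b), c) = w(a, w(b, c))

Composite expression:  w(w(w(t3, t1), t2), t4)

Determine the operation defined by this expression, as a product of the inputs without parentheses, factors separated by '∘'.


t3 ∘ t1 ∘ t2 ∘ t4


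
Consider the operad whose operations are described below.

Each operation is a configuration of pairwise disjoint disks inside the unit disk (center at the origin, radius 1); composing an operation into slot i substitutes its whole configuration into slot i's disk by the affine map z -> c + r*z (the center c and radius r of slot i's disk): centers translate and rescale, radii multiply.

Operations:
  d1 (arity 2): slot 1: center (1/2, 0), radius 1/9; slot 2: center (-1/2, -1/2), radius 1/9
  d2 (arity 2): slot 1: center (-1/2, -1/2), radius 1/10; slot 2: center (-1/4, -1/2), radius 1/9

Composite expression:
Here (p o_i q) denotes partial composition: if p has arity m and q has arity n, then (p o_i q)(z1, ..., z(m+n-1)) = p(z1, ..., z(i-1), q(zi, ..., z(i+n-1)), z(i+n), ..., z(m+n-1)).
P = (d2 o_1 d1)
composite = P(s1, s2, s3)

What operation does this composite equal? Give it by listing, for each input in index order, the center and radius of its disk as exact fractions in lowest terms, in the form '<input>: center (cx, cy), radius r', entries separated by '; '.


Affine substitution under d2: radii multiply and s-centers shift.
s1: after 2 affine steps, its disk has center (-9/20, -1/2), radius 1/90
s2: after 2 affine steps, its disk has center (-11/20, -11/20), radius 1/90
s3: after 1 affine step, its disk has center (-1/4, -1/2), radius 1/9

s1: center (-9/20, -1/2), radius 1/90; s2: center (-11/20, -11/20), radius 1/90; s3: center (-1/4, -1/2), radius 1/9


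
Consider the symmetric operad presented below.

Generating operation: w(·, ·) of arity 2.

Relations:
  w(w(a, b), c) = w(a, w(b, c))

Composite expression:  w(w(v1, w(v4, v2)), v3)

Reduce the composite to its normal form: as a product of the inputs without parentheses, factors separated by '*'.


v1 * v4 * v2 * v3

Associativity of w dissolves the nesting; only the v-input order survives.
w(v4, v2) collapses to v4 * v2
w(v1, w(v4, v2)) collapses to v1 * v4 * v2
w(w(v1, w(v4, v2)), v3) collapses to v1 * v4 * v2 * v3


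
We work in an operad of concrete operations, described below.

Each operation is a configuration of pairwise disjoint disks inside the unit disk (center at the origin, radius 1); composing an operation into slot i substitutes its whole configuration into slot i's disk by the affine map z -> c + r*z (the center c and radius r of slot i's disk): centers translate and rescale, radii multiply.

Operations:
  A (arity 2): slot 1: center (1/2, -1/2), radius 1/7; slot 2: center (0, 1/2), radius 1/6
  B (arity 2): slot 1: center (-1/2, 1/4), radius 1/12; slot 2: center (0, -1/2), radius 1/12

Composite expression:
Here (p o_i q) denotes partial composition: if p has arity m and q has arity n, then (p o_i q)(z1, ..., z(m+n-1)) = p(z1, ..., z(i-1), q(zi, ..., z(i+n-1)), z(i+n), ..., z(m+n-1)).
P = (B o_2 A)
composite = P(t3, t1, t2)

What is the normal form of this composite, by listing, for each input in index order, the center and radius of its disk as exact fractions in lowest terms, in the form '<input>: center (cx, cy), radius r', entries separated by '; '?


t1: center (1/24, -13/24), radius 1/84; t2: center (0, -11/24), radius 1/72; t3: center (-1/2, 1/4), radius 1/12

Below B, radii multiply path by path; the t-disk centers shift.
for t3, the 1-step affine chain lands on center (-1/2, 1/4), radius 1/12
for t1, the 2-step affine chain lands on center (1/24, -13/24), radius 1/84
for t2, the 2-step affine chain lands on center (0, -11/24), radius 1/72


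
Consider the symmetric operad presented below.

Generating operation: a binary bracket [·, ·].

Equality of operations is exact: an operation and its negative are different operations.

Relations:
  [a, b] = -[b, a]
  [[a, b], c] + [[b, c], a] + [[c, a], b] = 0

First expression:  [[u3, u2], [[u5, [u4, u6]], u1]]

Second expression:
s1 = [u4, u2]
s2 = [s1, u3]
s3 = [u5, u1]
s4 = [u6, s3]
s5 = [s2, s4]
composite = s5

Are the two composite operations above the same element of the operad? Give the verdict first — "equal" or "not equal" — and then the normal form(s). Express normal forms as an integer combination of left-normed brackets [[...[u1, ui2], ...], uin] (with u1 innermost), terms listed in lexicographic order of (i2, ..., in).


The first composite normalizes to [[[[[u1, u4], u6], u5], u2], u3] - [[[[[u1, u4], u6], u5], u3], u2] - [[[[[u1, u5], u4], u6], u2], u3] + [[[[[u1, u5], u4], u6], u3], u2] + [[[[[u1, u5], u6], u4], u2], u3] - [[[[[u1, u5], u6], u4], u3], u2] - [[[[[u1, u6], u4], u5], u2], u3] + [[[[[u1, u6], u4], u5], u3], u2]
The second composite normalizes to [[[[[u1, u5], u6], u2], u4], u3] - [[[[[u1, u5], u6], u3], u2], u4] + [[[[[u1, u5], u6], u3], u4], u2] - [[[[[u1, u5], u6], u4], u2], u3]
The forms do not match — not equal.

not equal; the first gives [[[[[u1, u4], u6], u5], u2], u3] - [[[[[u1, u4], u6], u5], u3], u2] - [[[[[u1, u5], u4], u6], u2], u3] + [[[[[u1, u5], u4], u6], u3], u2] + [[[[[u1, u5], u6], u4], u2], u3] - [[[[[u1, u5], u6], u4], u3], u2] - [[[[[u1, u6], u4], u5], u2], u3] + [[[[[u1, u6], u4], u5], u3], u2] and the second [[[[[u1, u5], u6], u2], u4], u3] - [[[[[u1, u5], u6], u3], u2], u4] + [[[[[u1, u5], u6], u3], u4], u2] - [[[[[u1, u5], u6], u4], u2], u3]


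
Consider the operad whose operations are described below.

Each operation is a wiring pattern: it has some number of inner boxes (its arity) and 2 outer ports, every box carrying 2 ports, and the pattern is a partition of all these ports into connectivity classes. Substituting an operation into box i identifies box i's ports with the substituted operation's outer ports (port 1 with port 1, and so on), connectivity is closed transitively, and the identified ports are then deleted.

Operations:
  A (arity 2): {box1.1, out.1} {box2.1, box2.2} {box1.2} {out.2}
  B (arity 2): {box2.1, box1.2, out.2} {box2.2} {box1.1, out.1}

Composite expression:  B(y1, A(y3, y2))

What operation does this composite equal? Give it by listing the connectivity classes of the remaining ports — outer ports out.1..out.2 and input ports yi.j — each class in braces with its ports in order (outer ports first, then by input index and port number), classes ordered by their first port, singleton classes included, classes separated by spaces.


{out.1, y1.1} {out.2, y1.2, y3.1} {y2.1, y2.2} {y3.2}

Reachability decides: close wires over B-identified ports.
after A, the pattern on (y3, y2) reads {out.1, y3.1} {out.2} {y2.1, y2.2} {y3.2} (out.j = its outer ports)
after B, the pattern on (y1, y3, y2) reads {out.1, y1.1} {out.2, y1.2, y3.1} {y2.1, y2.2} {y3.2} (out.j = its outer ports)


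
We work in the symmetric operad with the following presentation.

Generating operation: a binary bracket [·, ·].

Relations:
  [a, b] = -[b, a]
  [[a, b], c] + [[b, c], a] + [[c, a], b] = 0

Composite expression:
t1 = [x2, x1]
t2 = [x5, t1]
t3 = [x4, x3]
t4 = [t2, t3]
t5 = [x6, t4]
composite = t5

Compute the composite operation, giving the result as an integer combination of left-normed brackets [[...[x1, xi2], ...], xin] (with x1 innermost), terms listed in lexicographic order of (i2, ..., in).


[[[[[x1, x2], x5], x3], x4], x6] - [[[[[x1, x2], x5], x4], x3], x6]

Left-normed coefficients sit on the x1-initial expansion words.
Composite bracket: [x6, [[x5, [x2, x1]], [x4, x3]]]
Under [a, b] = ab - ba we get 32 signed associative words (2^5 = 32).
Collect the words opening with x1:
  x1x2x5x3x4x6 (sign +1) contributes +[[[[[x1, x2], x5], x3], x4], x6]
  x1x2x5x4x3x6 (sign -1) contributes -[[[[[x1, x2], x5], x4], x3], x6]


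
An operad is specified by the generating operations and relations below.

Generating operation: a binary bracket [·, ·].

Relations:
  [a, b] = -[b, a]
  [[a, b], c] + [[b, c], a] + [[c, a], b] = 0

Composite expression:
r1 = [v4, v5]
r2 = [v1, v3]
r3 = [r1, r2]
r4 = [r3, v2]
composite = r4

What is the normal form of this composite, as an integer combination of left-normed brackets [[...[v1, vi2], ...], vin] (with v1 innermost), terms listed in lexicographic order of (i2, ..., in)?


-[[[[v1, v3], v4], v5], v2] + [[[[v1, v3], v5], v4], v2]

Skip Jacobi rewriting: expand, keep v1-initial words, read off terms.
Composite bracket: [[[v4, v5], [v1, v3]], v2]
Under [a, b] = ab - ba we get 16 signed associative words (2^4 = 16).
Collect the words opening with v1:
  v1v3v4v5v2 (sign -1) contributes -[[[[v1, v3], v4], v5], v2]
  v1v3v5v4v2 (sign +1) contributes +[[[[v1, v3], v5], v4], v2]


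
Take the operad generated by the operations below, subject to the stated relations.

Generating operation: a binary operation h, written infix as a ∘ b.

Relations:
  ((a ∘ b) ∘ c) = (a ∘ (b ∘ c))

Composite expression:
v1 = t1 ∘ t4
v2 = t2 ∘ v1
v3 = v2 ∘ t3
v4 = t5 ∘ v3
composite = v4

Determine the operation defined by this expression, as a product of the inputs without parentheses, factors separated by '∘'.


t5 ∘ t2 ∘ t1 ∘ t4 ∘ t3

Under associativity of h, the answer is the t's in reading order.
(t1 ∘ t4) linearizes to t1 ∘ t4
(t2 ∘ (t1 ∘ t4)) linearizes to t2 ∘ t1 ∘ t4
((t2 ∘ (t1 ∘ t4)) ∘ t3) linearizes to t2 ∘ t1 ∘ t4 ∘ t3
(t5 ∘ ((t2 ∘ (t1 ∘ t4)) ∘ t3)) linearizes to t5 ∘ t2 ∘ t1 ∘ t4 ∘ t3


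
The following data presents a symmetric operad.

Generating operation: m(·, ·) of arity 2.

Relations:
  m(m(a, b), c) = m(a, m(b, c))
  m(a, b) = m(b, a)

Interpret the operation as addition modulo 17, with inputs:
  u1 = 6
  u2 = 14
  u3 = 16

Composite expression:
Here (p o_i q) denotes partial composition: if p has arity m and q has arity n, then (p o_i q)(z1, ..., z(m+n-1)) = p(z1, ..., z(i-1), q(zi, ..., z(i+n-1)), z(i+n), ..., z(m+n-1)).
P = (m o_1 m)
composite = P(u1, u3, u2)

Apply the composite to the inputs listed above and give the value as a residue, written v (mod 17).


2 (mod 17)

m(u1, u3) = 5
m(m(u1, u3), u2) = 2


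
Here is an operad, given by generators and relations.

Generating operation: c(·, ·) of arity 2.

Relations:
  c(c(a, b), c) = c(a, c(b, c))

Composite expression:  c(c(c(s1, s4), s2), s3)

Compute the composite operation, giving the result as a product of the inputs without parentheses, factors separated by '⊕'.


s1 ⊕ s4 ⊕ s2 ⊕ s3

Under associativity of c, the answer is the s's in reading order.
c(s1, s4) collapses to s1 ⊕ s4
c(c(s1, s4), s2) collapses to s1 ⊕ s4 ⊕ s2
c(c(c(s1, s4), s2), s3) collapses to s1 ⊕ s4 ⊕ s2 ⊕ s3


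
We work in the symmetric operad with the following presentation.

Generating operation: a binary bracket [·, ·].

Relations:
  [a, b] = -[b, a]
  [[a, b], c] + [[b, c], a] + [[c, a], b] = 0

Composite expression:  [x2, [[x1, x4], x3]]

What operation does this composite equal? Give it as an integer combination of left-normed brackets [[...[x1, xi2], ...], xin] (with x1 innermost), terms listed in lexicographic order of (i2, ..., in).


-[[[x1, x4], x3], x2]

Skip Jacobi rewriting: expand, keep x1-initial words, read off terms.
Composite bracket: [x2, [[x1, x4], x3]]
Expanding via [a, b] = ab - ba: 8 signed words (2^3 = 8).
Coefficients come from the x1-initial words:
  x1x4x3x2 (sign -1) contributes -[[[x1, x4], x3], x2]


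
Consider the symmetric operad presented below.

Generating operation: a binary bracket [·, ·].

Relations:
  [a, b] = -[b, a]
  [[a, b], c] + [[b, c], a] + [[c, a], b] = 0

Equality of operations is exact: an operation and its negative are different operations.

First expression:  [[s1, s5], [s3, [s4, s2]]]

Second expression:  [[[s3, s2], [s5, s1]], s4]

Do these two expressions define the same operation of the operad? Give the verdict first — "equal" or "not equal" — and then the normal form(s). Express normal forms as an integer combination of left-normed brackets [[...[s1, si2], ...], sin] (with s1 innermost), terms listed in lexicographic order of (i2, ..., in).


In normal form, the first expression is [[[[s1, s5], s2], s4], s3] - [[[[s1, s5], s3], s2], s4] + [[[[s1, s5], s3], s4], s2] - [[[[s1, s5], s4], s2], s3]
In normal form, the second expression is -[[[[s1, s5], s2], s3], s4] + [[[[s1, s5], s3], s2], s4]
Different reductions; not equal.

not equal: they reduce to [[[[s1, s5], s2], s4], s3] - [[[[s1, s5], s3], s2], s4] + [[[[s1, s5], s3], s4], s2] - [[[[s1, s5], s4], s2], s3] and -[[[[s1, s5], s2], s3], s4] + [[[[s1, s5], s3], s2], s4]


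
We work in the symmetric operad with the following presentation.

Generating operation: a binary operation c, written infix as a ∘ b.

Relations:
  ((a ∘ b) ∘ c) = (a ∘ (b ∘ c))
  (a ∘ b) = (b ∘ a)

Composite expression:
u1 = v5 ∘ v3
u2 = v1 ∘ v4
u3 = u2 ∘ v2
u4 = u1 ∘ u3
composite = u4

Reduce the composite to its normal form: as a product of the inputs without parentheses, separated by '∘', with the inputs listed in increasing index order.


Both nesting and order wash out for c; what remains is which v's occur.
(v5 ∘ v3) spells out as v5 ∘ v3
(v1 ∘ v4) spells out as v1 ∘ v4
((v1 ∘ v4) ∘ v2) spells out as v1 ∘ v4 ∘ v2
((v5 ∘ v3) ∘ ((v1 ∘ v4) ∘ v2)) spells out as v5 ∘ v3 ∘ v1 ∘ v4 ∘ v2
commutativity sorts the factors: v1 ∘ v2 ∘ v3 ∘ v4 ∘ v5

v1 ∘ v2 ∘ v3 ∘ v4 ∘ v5


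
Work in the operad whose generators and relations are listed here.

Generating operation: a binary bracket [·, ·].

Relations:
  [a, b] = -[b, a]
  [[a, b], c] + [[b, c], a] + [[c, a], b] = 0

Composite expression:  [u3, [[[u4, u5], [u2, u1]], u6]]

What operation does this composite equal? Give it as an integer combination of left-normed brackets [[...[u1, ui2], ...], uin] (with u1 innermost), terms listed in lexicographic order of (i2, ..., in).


In the tensor algebra, words opening u1 carry the u1-anchored form.
Composite bracket: [u3, [[[u4, u5], [u2, u1]], u6]]
Full expansion: 32 signed words from ab - ba (2^5 = 32).
The u1-initial words carry the normal form:
  word u1u2u4u5u6u3 has sign -1, contributing -[[[[[u1, u2], u4], u5], u6], u3]
  word u1u2u5u4u6u3 has sign +1, contributing +[[[[[u1, u2], u5], u4], u6], u3]

-[[[[[u1, u2], u4], u5], u6], u3] + [[[[[u1, u2], u5], u4], u6], u3]


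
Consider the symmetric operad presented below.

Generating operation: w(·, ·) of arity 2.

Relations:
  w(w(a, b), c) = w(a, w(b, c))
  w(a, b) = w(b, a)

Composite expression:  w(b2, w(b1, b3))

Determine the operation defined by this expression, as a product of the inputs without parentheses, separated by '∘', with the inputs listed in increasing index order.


Shape and order are irrelevant to w; the b-input set decides.
w(b1, b3) flattens to b1 ∘ b3
w(b2, w(b1, b3)) flattens to b2 ∘ b1 ∘ b3
reordering the factors by index: b1 ∘ b2 ∘ b3

b1 ∘ b2 ∘ b3


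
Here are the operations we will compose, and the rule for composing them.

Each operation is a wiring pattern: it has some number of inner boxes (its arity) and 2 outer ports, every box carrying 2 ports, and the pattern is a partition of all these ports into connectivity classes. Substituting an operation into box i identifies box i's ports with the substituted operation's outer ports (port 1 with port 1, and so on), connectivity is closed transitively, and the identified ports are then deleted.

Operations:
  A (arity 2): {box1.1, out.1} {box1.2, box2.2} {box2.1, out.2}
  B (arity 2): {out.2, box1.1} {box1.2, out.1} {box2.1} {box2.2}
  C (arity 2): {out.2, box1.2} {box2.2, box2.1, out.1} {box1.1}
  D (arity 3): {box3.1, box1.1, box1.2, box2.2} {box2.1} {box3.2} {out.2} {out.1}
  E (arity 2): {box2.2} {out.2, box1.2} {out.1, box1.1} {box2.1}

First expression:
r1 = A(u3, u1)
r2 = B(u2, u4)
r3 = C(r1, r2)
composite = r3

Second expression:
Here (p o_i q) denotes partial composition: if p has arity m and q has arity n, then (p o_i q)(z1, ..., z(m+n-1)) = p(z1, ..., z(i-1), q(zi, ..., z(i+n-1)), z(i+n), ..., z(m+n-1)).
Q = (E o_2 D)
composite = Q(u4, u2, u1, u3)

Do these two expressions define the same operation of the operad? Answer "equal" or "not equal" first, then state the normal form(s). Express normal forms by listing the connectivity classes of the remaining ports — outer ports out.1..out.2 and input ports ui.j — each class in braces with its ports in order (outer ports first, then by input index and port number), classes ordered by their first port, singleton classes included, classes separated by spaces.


The first expression, normalized: {out.1, u2.1, u2.2} {out.2, u1.1} {u1.2, u3.2} {u3.1} {u4.1} {u4.2}
The second expression, normalized: {out.1, u4.1} {out.2, u4.2} {u1.1} {u1.2, u2.1, u2.2, u3.1} {u3.2}
They disagree, so not equal.

not equal; first: {out.1, u2.1, u2.2} {out.2, u1.1} {u1.2, u3.2} {u3.1} {u4.1} {u4.2}; second: {out.1, u4.1} {out.2, u4.2} {u1.1} {u1.2, u2.1, u2.2, u3.1} {u3.2}


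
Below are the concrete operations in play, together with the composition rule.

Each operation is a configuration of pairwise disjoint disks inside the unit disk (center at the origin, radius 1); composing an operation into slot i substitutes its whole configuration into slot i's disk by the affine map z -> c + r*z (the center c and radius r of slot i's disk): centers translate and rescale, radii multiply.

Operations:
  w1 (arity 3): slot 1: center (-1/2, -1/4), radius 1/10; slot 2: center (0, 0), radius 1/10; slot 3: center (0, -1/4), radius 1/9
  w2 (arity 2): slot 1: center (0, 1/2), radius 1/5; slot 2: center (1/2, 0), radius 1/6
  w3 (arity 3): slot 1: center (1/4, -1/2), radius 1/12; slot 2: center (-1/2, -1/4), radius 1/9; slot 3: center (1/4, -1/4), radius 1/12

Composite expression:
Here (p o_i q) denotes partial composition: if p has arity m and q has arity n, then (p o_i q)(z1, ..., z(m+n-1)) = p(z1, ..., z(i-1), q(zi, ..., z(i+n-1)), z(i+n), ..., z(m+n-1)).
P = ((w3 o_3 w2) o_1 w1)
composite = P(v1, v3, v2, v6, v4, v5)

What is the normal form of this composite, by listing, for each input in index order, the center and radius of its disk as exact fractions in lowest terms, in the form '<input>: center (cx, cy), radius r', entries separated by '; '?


v1: center (5/24, -25/48), radius 1/120; v2: center (1/4, -25/48), radius 1/108; v3: center (1/4, -1/2), radius 1/120; v4: center (1/4, -5/24), radius 1/60; v5: center (7/24, -1/4), radius 1/72; v6: center (-1/2, -1/4), radius 1/9

Only the slot chain above each v matters under w3; compose those maps.
for v1, the 2-step affine chain lands on center (5/24, -25/48), radius 1/120
for v3, the 2-step affine chain lands on center (1/4, -1/2), radius 1/120
for v2, the 2-step affine chain lands on center (1/4, -25/48), radius 1/108
for v6, the 1-step affine chain lands on center (-1/2, -1/4), radius 1/9
for v4, the 2-step affine chain lands on center (1/4, -5/24), radius 1/60
for v5, the 2-step affine chain lands on center (7/24, -1/4), radius 1/72


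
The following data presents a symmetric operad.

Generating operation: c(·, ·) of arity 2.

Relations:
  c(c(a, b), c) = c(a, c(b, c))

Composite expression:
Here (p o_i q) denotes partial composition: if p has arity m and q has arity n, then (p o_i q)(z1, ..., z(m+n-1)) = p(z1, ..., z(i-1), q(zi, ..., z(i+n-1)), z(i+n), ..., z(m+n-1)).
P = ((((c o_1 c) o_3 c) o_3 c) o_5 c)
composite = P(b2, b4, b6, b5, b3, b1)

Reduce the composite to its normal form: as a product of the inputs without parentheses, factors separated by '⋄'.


b2 ⋄ b4 ⋄ b6 ⋄ b5 ⋄ b3 ⋄ b1


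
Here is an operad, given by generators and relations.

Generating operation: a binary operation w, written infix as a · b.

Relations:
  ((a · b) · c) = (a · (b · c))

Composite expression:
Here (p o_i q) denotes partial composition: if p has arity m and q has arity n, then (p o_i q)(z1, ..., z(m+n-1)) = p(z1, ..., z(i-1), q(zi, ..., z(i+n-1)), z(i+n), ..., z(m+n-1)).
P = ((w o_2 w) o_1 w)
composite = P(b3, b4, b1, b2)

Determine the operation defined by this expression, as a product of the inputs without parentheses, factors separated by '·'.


b3 · b4 · b1 · b2

Under associativity of w, the answer is the b's in reading order.
(b3 · b4) spells out as b3 · b4
(b1 · b2) spells out as b1 · b2
((b3 · b4) · (b1 · b2)) spells out as b3 · b4 · b1 · b2


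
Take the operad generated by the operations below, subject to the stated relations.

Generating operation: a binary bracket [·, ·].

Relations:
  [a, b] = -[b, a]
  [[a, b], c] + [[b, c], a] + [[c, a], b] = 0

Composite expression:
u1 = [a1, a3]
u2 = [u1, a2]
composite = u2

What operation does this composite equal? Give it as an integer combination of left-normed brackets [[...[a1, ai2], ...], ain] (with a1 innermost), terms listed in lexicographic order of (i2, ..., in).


[[a1, a3], a2]

Antisymmetry and Jacobi reduce to a1-anchored left-normed brackets.
Composite bracket: [[a1, a3], a2]
Applying ab - ba throughout gives 4 signed words (2^2 = 4).
Only words starting with a1 matter:
  word a1a3a2 has sign +1, contributing +[[a1, a3], a2]


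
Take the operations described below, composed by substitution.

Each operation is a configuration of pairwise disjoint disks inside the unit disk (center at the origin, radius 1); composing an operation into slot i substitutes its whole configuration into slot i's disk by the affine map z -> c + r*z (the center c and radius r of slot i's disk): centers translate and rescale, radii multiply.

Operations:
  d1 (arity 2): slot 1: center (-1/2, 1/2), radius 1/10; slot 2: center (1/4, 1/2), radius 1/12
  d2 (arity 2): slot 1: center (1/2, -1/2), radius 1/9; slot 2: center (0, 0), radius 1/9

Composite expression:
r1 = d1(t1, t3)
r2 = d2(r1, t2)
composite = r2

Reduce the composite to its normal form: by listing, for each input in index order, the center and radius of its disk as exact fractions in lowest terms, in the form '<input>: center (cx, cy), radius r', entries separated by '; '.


t1: center (4/9, -4/9), radius 1/90; t2: center (0, 0), radius 1/9; t3: center (19/36, -4/9), radius 1/108

Nesting under d2 composes maps z -> c + r*z down each t-path.
tracing t1 down its 2-map path: center (4/9, -4/9), radius 1/90
tracing t3 down its 2-map path: center (19/36, -4/9), radius 1/108
tracing t2 down its 1-map path: center (0, 0), radius 1/9


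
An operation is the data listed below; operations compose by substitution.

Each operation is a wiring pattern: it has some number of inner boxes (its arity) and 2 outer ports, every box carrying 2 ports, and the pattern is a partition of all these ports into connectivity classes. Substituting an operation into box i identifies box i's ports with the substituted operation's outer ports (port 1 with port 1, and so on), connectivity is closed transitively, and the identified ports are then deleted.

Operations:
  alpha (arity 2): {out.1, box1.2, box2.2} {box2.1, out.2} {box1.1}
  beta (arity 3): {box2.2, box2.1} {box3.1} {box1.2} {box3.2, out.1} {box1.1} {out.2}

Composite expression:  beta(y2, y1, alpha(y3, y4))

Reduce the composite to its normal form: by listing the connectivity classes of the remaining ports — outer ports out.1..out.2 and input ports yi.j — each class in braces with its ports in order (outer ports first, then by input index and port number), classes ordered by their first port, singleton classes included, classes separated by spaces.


{out.1, y4.1} {out.2} {y1.1, y1.2} {y2.1} {y2.2} {y3.1} {y3.2, y4.2}

Two ports join when wires chain via beta-identified ports.
the subtree at alpha composes to {out.1, y3.2, y4.2} {out.2, y4.1} {y3.1} on (y3, y4); out.j = own outer ports
the subtree at beta composes to {out.1, y4.1} {out.2} {y1.1, y1.2} {y2.1} {y2.2} {y3.1} {y3.2, y4.2} on (y2, y1, y3, y4); out.j = own outer ports


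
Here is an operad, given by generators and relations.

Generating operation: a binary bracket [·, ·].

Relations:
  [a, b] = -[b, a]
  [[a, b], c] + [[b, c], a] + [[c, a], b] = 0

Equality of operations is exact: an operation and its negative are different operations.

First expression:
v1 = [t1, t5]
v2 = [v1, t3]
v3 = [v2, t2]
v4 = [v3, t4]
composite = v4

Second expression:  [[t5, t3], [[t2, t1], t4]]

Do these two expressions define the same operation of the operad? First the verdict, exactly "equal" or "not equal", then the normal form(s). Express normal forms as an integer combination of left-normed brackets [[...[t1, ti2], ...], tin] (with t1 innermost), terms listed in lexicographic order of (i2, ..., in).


not equal; first: [[[[t1, t5], t3], t2], t4]; second: -[[[[t1, t2], t4], t3], t5] + [[[[t1, t2], t4], t5], t3]

Reducing the first expression gives [[[[t1, t5], t3], t2], t4]
Reducing the second expression gives -[[[[t1, t2], t4], t3], t5] + [[[[t1, t2], t4], t5], t3]
The forms do not match — not equal.


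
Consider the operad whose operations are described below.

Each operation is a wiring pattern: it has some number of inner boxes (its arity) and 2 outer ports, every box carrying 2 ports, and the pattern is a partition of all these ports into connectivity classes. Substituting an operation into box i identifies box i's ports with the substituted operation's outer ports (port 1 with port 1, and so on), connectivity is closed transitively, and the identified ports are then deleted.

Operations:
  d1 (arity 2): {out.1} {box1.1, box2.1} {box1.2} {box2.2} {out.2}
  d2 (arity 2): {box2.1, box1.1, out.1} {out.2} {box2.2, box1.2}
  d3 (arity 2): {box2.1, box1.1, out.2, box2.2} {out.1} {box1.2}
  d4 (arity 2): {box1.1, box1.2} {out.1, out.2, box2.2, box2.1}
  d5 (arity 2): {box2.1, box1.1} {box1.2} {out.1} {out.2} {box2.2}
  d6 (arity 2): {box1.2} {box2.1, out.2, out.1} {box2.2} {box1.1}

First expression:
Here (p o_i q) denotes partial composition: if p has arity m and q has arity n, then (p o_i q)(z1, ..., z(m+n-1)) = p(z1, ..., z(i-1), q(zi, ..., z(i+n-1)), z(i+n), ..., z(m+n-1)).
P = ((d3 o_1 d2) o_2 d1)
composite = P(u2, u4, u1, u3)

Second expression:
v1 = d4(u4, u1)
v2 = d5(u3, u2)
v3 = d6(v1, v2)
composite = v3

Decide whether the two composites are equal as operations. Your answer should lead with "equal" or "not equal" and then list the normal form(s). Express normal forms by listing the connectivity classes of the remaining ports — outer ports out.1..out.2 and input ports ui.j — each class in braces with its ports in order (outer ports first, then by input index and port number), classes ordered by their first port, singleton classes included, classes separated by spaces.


not equal: they reduce to {out.1} {out.2, u2.1, u3.1, u3.2} {u1.1, u4.1} {u1.2} {u2.2} {u4.2} and {out.1, out.2} {u1.1, u1.2} {u2.1, u3.1} {u2.2} {u3.2} {u4.1, u4.2}

In normal form, the first expression is {out.1} {out.2, u2.1, u3.1, u3.2} {u1.1, u4.1} {u1.2} {u2.2} {u4.2}
In normal form, the second expression is {out.1, out.2} {u1.1, u1.2} {u2.1, u3.1} {u2.2} {u3.2} {u4.1, u4.2}
The forms do not match — not equal.


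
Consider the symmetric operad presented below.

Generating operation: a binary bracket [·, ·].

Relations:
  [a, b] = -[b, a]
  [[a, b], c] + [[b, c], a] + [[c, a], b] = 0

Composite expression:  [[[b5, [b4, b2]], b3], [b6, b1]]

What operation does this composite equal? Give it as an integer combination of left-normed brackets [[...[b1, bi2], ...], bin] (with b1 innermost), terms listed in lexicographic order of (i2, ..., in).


Left-normed coefficients sit on the b1-initial expansion words.
Composite bracket: [[[b5, [b4, b2]], b3], [b6, b1]]
Full expansion: 32 signed words from ab - ba (2^5 = 32).
Words beginning with b1 determine it all:
  b1b6b2b4b5b3 (sign +1) contributes +[[[[[b1, b6], b2], b4], b5], b3]
  b1b6b3b2b4b5 (sign -1) contributes -[[[[[b1, b6], b3], b2], b4], b5]
  b1b6b3b4b2b5 (sign +1) contributes +[[[[[b1, b6], b3], b4], b2], b5]
  b1b6b3b5b2b4 (sign +1) contributes +[[[[[b1, b6], b3], b5], b2], b4]
  b1b6b3b5b4b2 (sign -1) contributes -[[[[[b1, b6], b3], b5], b4], b2]
  b1b6b4b2b5b3 (sign -1) contributes -[[[[[b1, b6], b4], b2], b5], b3]
  b1b6b5b2b4b3 (sign -1) contributes -[[[[[b1, b6], b5], b2], b4], b3]
  b1b6b5b4b2b3 (sign +1) contributes +[[[[[b1, b6], b5], b4], b2], b3]

[[[[[b1, b6], b2], b4], b5], b3] - [[[[[b1, b6], b3], b2], b4], b5] + [[[[[b1, b6], b3], b4], b2], b5] + [[[[[b1, b6], b3], b5], b2], b4] - [[[[[b1, b6], b3], b5], b4], b2] - [[[[[b1, b6], b4], b2], b5], b3] - [[[[[b1, b6], b5], b2], b4], b3] + [[[[[b1, b6], b5], b4], b2], b3]


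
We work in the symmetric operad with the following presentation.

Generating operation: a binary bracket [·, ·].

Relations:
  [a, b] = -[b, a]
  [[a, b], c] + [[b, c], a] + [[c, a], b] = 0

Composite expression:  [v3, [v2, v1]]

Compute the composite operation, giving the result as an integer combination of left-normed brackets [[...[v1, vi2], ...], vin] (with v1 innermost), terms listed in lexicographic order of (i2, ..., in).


[[v1, v2], v3]

Expand each bracket as ab - ba; the v1-initial words give the coefficients.
Composite bracket: [v3, [v2, v1]]
Each bracket splits as ab - ba, giving 4 signed words (2^2 = 4).
Coefficients come from the v1-initial words:
  sign of v1v2v3 is +1, so it contributes +[[v1, v2], v3]


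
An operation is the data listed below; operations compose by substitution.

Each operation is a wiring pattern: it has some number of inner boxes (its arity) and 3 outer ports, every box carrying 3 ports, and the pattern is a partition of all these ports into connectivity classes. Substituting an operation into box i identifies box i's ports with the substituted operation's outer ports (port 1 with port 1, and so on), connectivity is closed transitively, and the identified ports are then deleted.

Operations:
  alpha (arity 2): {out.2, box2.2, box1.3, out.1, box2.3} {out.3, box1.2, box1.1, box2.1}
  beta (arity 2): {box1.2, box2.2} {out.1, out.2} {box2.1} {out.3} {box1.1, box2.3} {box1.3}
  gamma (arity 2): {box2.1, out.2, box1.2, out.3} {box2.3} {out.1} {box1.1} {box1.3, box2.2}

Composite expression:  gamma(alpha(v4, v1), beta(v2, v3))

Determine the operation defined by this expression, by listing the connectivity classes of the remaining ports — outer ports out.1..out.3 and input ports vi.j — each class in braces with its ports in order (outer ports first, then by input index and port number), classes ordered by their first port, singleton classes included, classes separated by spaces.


{out.1} {out.2, out.3, v1.1, v1.2, v1.3, v4.1, v4.2, v4.3} {v2.1, v3.3} {v2.2, v3.2} {v2.3} {v3.1}

Two ports join when wires chain via gamma-identified ports.
after alpha, the pattern on (v4, v1) reads {out.1, out.2, v1.2, v1.3, v4.3} {out.3, v1.1, v4.1, v4.2} (out.j = its outer ports)
after beta, the pattern on (v2, v3) reads {out.1, out.2} {out.3} {v2.1, v3.3} {v2.2, v3.2} {v2.3} {v3.1} (out.j = its outer ports)
after gamma, the pattern on (v4, v1, v2, v3) reads {out.1} {out.2, out.3, v1.1, v1.2, v1.3, v4.1, v4.2, v4.3} {v2.1, v3.3} {v2.2, v3.2} {v2.3} {v3.1} (out.j = its outer ports)


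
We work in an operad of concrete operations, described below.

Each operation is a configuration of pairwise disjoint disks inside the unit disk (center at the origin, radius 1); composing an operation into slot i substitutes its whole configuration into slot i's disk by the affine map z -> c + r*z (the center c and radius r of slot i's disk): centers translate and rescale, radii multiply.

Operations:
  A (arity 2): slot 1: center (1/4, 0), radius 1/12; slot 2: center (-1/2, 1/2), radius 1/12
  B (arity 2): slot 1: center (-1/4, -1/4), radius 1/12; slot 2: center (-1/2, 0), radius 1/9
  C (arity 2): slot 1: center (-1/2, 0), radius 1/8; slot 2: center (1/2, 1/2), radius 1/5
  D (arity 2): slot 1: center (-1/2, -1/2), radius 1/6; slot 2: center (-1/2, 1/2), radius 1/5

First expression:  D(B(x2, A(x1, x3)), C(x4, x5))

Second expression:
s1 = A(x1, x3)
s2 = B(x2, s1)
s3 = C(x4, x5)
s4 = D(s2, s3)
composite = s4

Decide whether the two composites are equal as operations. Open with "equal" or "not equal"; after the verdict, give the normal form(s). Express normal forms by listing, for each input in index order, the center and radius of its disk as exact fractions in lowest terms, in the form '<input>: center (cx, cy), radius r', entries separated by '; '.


equal; both compose to x1: center (-125/216, -1/2), radius 1/648; x2: center (-13/24, -13/24), radius 1/72; x3: center (-16/27, -53/108), radius 1/648; x4: center (-3/5, 1/2), radius 1/40; x5: center (-2/5, 3/5), radius 1/25


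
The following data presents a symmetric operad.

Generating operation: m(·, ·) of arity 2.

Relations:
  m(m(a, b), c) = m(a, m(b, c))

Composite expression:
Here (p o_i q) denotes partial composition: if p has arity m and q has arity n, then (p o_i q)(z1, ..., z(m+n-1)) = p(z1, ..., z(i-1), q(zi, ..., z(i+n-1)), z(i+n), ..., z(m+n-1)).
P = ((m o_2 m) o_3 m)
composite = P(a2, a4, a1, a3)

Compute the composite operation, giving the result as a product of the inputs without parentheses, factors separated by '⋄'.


Every regrouping of m is equal, so read the a-inputs in written order.
m(a1, a3) spells out as a1 ⋄ a3
m(a4, m(a1, a3)) spells out as a4 ⋄ a1 ⋄ a3
m(a2, m(a4, m(a1, a3))) spells out as a2 ⋄ a4 ⋄ a1 ⋄ a3

a2 ⋄ a4 ⋄ a1 ⋄ a3


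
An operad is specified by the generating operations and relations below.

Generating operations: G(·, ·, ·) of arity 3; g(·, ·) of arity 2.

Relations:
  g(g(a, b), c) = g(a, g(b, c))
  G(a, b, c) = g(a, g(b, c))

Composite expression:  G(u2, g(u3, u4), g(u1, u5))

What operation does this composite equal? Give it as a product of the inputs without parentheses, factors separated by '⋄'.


The G-tree's shape is irrelevant; the u-reading-order decides.
g(u3, u4) reduces to u3 ⋄ u4
g(u1, u5) reduces to u1 ⋄ u5
G(u2, g(u3, u4), g(u1, u5)) reduces to u2 ⋄ u3 ⋄ u4 ⋄ u1 ⋄ u5

u2 ⋄ u3 ⋄ u4 ⋄ u1 ⋄ u5


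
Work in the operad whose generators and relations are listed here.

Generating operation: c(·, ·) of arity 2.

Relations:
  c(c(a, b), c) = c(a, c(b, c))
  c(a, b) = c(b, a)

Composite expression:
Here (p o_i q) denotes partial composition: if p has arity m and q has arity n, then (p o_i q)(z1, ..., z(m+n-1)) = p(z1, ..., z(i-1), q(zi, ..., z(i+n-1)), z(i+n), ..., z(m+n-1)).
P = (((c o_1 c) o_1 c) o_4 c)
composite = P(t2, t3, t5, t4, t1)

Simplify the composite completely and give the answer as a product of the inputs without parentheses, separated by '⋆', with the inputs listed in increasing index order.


Any arrangement under c is one operation, so sort the t-inputs.
c(t2, t3) reduces to t2 ⋆ t3
c(c(t2, t3), t5) reduces to t2 ⋆ t3 ⋆ t5
c(t4, t1) reduces to t4 ⋆ t1
c(c(c(t2, t3), t5), c(t4, t1)) reduces to t2 ⋆ t3 ⋆ t5 ⋆ t4 ⋆ t1
reordering the factors by index: t1 ⋆ t2 ⋆ t3 ⋆ t4 ⋆ t5

t1 ⋆ t2 ⋆ t3 ⋆ t4 ⋆ t5


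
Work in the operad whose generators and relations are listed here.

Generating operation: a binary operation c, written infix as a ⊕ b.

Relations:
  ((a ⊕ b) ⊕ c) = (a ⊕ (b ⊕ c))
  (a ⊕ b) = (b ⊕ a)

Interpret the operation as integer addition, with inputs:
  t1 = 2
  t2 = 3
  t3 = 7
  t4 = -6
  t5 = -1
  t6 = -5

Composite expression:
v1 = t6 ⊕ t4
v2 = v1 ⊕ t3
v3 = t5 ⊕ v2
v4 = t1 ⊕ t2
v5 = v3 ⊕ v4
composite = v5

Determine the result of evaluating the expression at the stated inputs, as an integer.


0

(t6 ⊕ t4) = -11
((t6 ⊕ t4) ⊕ t3) = -4
(t5 ⊕ ((t6 ⊕ t4) ⊕ t3)) = -5
(t1 ⊕ t2) = 5
((t5 ⊕ ((t6 ⊕ t4) ⊕ t3)) ⊕ (t1 ⊕ t2)) = 0


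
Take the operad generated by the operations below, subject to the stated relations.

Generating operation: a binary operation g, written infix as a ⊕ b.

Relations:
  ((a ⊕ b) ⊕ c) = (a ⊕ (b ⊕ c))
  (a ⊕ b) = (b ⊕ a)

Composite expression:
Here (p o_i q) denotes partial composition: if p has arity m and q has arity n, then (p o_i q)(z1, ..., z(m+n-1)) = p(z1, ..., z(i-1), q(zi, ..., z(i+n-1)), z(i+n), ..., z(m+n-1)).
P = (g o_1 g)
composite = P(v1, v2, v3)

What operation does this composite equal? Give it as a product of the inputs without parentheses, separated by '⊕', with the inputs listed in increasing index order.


Both nesting and order wash out for g; what remains is which v's occur.
(v1 ⊕ v2) reduces to v1 ⊕ v2
((v1 ⊕ v2) ⊕ v3) reduces to v1 ⊕ v2 ⊕ v3
commutativity sorts the factors: v1 ⊕ v2 ⊕ v3

v1 ⊕ v2 ⊕ v3


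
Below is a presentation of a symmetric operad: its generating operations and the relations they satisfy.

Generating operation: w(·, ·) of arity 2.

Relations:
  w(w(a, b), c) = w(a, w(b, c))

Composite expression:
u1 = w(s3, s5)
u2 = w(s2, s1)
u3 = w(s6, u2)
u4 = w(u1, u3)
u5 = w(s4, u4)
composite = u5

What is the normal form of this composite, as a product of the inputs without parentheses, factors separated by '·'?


s4 · s3 · s5 · s6 · s2 · s1

The w-tree's shape is irrelevant; the s-reading-order decides.
w(s3, s5) flattens to s3 · s5
w(s2, s1) flattens to s2 · s1
w(s6, w(s2, s1)) flattens to s6 · s2 · s1
w(w(s3, s5), w(s6, w(s2, s1))) flattens to s3 · s5 · s6 · s2 · s1
w(s4, w(w(s3, s5), w(s6, w(s2, s1)))) flattens to s4 · s3 · s5 · s6 · s2 · s1


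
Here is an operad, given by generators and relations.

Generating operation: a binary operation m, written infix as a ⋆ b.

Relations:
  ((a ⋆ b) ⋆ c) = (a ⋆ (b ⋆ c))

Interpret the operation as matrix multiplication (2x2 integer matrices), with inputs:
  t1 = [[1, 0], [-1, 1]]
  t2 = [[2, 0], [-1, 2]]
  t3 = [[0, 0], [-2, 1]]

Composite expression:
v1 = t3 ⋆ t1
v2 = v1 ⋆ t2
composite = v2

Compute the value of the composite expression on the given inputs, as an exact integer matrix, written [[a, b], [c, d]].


[[0, 0], [-7, 2]]


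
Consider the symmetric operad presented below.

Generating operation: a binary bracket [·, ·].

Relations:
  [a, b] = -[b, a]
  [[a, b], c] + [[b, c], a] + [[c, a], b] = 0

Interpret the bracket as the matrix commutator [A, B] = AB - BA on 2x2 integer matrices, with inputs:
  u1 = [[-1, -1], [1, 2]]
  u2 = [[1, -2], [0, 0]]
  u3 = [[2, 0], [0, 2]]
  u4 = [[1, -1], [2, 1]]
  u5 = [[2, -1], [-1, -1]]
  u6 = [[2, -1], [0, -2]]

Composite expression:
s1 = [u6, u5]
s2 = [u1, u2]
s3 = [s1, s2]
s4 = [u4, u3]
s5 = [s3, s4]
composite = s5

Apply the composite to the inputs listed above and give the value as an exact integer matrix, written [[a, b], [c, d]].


[[0, 0], [0, 0]]

[u6, u5] = [[1, -1], [4, -1]]
[u1, u2] = [[2, 7], [1, -2]]
[[u6, u5], [u1, u2]] = [[-29, 18], [14, 29]]
[u4, u3] = [[0, 0], [0, 0]]
[[[u6, u5], [u1, u2]], [u4, u3]] = [[0, 0], [0, 0]]


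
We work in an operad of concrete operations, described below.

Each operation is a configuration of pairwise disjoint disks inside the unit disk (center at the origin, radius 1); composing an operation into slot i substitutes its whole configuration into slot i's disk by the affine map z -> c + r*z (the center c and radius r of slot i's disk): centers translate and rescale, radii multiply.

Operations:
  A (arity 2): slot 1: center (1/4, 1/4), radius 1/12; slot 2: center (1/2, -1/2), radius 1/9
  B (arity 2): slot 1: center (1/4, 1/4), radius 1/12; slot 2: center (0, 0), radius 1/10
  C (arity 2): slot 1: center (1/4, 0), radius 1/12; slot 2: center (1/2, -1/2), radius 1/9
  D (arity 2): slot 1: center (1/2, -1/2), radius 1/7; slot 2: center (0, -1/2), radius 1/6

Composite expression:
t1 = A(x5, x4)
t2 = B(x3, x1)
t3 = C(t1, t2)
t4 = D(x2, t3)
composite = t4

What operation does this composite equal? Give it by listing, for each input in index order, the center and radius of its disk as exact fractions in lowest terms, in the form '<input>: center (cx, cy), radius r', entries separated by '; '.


x1: center (1/12, -7/12), radius 1/540; x2: center (1/2, -1/2), radius 1/7; x3: center (19/216, -125/216), radius 1/648; x4: center (7/144, -73/144), radius 1/648; x5: center (13/288, -143/288), radius 1/864

Follow each x-input down from D: c' goes to c + r*c', radius to r*r'.
x2: after 1 affine step, its disk has center (1/2, -1/2), radius 1/7
x5: after 3 affine steps, its disk has center (13/288, -143/288), radius 1/864
x4: after 3 affine steps, its disk has center (7/144, -73/144), radius 1/648
x3: after 3 affine steps, its disk has center (19/216, -125/216), radius 1/648
x1: after 3 affine steps, its disk has center (1/12, -7/12), radius 1/540
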